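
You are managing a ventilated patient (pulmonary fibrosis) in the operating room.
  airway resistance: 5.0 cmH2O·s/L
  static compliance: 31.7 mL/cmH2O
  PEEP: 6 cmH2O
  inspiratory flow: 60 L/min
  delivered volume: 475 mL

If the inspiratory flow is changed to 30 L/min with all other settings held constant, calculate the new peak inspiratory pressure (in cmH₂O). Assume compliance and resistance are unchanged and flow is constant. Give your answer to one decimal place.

23.5

Flow: 60 L/min ÷ 60 = 1 L/s.
New flow: 30 L/min ÷ 60 = 0.5 L/s.
PIP = Vt/C + R·V̇ + PEEP (constant-flow equation of motion).
Only the resistive term changes: ΔPIP = R × ΔV̇ = 5.0 × (0.5 − 1) = 5.0 × -0.5 = -2.5 cmH2O.
Original PIP = 475/31.7 + 5.0×1 + 6 = 25.984 cmH2O; new PIP = 25.984 + (-2.5) = 23.484 cmH2O.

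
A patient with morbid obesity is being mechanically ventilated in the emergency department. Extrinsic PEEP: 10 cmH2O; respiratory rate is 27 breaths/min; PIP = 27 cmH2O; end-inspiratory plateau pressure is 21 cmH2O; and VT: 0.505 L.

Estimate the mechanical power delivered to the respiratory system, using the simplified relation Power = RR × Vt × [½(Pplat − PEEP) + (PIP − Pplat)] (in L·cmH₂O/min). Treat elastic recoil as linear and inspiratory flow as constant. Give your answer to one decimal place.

156.8

Per-breath work = Vt × [½(Pplat−PEEP) + (PIP−Pplat)] = 0.505 × [0.5×11.0 + 6.0] = 0.505 × 11.5 = 5.808 L·cmH2O.
Power = 27 × 5.808 = 156.82 L·cmH2O/min.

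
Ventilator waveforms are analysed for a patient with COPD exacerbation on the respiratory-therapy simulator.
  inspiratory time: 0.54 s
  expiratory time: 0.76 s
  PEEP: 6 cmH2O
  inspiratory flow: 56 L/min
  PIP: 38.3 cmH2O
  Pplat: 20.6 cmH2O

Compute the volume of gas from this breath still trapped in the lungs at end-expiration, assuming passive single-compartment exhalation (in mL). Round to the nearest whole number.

158

Flow: 56 L/min ÷ 60 = 0.9333 L/s.
Vt = flow × Ti = 0.9333 L/s × 0.54 s × 1000 mL/L = 503.98 mL.
R = (PIP − Pplat)/V̇ = (38.3 − 20.6) / 0.9333 = 17.7/0.9333 = 18.965 cmH2O·s/L.
C = Vt/(Pplat − PEEP) = 503.98 / (20.6 − 6) = 503.98/14.6 = 34.519 mL/cmH2O.
τ = R × C = 18.965 × 0.03452 L/cmH2O = 0.6547 s.
Fraction remaining = e^(−Te/τ) = e^(−0.76/0.6547) = 0.3132.
Trapped volume = 503.98 × 0.3132 = 157.85 mL.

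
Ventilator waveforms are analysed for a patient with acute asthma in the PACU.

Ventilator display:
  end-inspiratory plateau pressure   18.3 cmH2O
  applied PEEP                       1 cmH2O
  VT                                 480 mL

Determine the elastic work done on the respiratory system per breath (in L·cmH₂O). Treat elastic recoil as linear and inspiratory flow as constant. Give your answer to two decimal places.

Elastic work ≈ ½ × (Pplat − PEEP) × Vt = 0.5 × (18.3 − 1) × 0.480 L = 0.5 × 17.3 × 0.480 = 4.152 L·cmH2O.

4.15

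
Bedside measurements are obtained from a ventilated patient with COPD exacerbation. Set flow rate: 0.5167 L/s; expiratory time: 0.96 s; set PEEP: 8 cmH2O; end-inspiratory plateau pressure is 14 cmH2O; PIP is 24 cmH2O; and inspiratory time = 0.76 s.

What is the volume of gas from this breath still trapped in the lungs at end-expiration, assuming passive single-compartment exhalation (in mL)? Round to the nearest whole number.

Vt = flow × Ti = 0.5167 L/s × 0.76 s × 1000 mL/L = 392.69 mL.
R = (PIP − Pplat)/V̇ = (24 − 14) / 0.5167 = 10.0/0.5167 = 19.354 cmH2O·s/L.
C = Vt/(Pplat − PEEP) = 392.69 / (14 − 8) = 392.69/6.0 = 65.448 mL/cmH2O.
τ = R × C = 19.354 × 0.06545 L/cmH2O = 1.267 s.
Fraction remaining = e^(−Te/τ) = e^(−0.96/1.267) = 0.4687.
Trapped volume = 392.69 × 0.4687 = 184.05 mL.

184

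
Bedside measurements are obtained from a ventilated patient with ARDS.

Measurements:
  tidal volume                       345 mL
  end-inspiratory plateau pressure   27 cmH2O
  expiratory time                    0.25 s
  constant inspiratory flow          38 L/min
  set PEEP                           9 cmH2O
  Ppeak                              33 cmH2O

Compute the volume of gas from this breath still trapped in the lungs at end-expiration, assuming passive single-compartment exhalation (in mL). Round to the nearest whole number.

87

Flow: 38 L/min ÷ 60 = 0.6333 L/s.
R = (PIP − Pplat)/V̇ = (33 − 27) / 0.6333 = 6.0/0.6333 = 9.474 cmH2O·s/L.
C = Vt/(Pplat − PEEP) = 345.0 / (27 − 9) = 345.0/18.0 = 19.167 mL/cmH2O.
τ = R × C = 9.474 × 0.01917 L/cmH2O = 0.1816 s.
Fraction remaining = e^(−Te/τ) = e^(−0.25/0.1816) = 0.2524.
Trapped volume = 345.0 × 0.2524 = 87.078 mL.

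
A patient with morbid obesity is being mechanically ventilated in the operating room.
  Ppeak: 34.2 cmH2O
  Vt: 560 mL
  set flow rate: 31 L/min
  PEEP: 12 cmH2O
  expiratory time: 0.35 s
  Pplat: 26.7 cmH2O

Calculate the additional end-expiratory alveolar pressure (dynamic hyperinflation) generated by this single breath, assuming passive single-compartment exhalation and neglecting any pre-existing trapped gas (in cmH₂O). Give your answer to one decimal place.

7.8

Flow: 31 L/min ÷ 60 = 0.5167 L/s.
R = (PIP − Pplat)/V̇ = (34.2 − 26.7) / 0.5167 = 7.5/0.5167 = 14.515 cmH2O·s/L.
C = Vt/(Pplat − PEEP) = 560.0 / (26.7 − 12) = 560.0/14.7 = 38.095 mL/cmH2O.
τ = R × C = 14.515 × 0.0381 L/cmH2O = 0.553 s.
Fraction remaining = e^(−Te/τ) = e^(−0.35/0.553) = 0.531; trapped volume = 560.0 × 0.531 = 297.36 mL.
Additional alveolar pressure from trapping ≈ V_trapped / C = 297.36 / 38.095 = 7.806 cmH2O.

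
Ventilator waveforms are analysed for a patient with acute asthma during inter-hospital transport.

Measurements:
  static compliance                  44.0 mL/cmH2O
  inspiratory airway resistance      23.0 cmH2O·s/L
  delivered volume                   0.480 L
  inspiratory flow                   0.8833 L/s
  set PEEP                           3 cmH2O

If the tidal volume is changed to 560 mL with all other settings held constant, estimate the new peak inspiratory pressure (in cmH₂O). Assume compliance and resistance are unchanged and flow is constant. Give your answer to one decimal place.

PIP = Vt/C + R·V̇ + PEEP (constant-flow equation of motion).
Only the elastic term changes: ΔPIP = ΔVt / C = (560 − 480) / 44.0 = 1.818 cmH2O.
Original PIP = 480/44.0 + 23.0×0.8833 + 3 = 34.225 cmH2O; new PIP = 34.225 + (1.818) = 36.043 cmH2O.

36.0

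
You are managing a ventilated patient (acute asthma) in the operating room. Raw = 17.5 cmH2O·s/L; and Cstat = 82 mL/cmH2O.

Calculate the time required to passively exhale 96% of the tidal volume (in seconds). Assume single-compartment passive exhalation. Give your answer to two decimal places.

τ = R × C = 17.5 × 82 mL/cmH2O = 17.5 × 0.082 L/cmH2O = 1.435 s.
Exhaled fraction f = 1 − e^(−t/τ) → t = −τ·ln(1 − f) = −1.435·ln(0.04) = 4.619 s.

4.62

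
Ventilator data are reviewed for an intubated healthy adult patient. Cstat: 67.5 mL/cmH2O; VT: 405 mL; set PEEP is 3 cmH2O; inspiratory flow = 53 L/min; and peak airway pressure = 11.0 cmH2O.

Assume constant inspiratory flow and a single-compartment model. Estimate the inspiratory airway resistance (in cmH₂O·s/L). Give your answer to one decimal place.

2.3

Flow: 53 L/min ÷ 60 = 0.8833 L/s.
Equation of motion (constant flow): PIP = Vt/C + R·V̇ + PEEP.
R·V̇ = PIP − Vt/C − PEEP = 11.0 − 405/67.5 − 3 = 11.0 − 6.0 − 3 = 2.0 cmH2O.
R = 2.0 / 0.8833 = 2.264 cmH2O·s/L.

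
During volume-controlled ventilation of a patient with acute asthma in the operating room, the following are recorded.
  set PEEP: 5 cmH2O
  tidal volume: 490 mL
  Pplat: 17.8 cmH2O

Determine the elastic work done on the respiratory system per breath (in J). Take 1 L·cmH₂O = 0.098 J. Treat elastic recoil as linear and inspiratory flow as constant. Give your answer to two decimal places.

0.31

Elastic work ≈ ½ × (Pplat − PEEP) × Vt = 0.5 × (17.8 − 5) × 0.490 L = 0.5 × 12.8 × 0.490 = 3.136 L·cmH2O.
× 0.098 J/(L·cmH2O) → 0.3073 J.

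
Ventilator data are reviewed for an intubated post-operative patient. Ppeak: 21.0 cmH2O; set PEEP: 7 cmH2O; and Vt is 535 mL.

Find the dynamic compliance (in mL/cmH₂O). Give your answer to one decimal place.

38.2

Dynamic compliance = Vt / (PIP − PEEP) = 535 / (21.0 − 7) = 535 / 14.0 = 38.214 mL/cmH2O.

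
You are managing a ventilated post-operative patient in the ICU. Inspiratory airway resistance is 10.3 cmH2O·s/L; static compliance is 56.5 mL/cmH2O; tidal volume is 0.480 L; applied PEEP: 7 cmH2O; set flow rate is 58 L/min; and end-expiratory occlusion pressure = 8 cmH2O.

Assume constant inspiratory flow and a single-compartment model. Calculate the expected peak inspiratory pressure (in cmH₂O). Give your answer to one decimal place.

26.5

Flow: 58 L/min ÷ 60 = 0.9667 L/s.
Total PEEP = 8 cmH2O (set 7 + intrinsic 1); this is the baseline alveolar pressure.
Equation of motion (constant flow): PIP = Vt/C + R·V̇ + PEEP.
PIP = 480/56.5 + 10.3×0.9667 + 8 = 8.496 + 9.957 + 8 = 26.453 cmH2O.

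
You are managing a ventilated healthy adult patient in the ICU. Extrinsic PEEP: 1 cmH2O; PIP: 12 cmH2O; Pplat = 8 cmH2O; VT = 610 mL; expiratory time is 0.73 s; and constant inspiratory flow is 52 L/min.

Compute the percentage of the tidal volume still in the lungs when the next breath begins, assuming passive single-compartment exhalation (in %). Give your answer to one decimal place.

Flow: 52 L/min ÷ 60 = 0.8667 L/s.
R = (PIP − Pplat)/V̇ = (12 − 8) / 0.8667 = 4.0/0.8667 = 4.615 cmH2O·s/L.
C = Vt/(Pplat − PEEP) = 610.0 / (8 − 1) = 610.0/7.0 = 87.143 mL/cmH2O.
τ = R × C = 4.615 × 0.08714 L/cmH2O = 0.4022 s.
Fraction remaining at end-expiration = e^(−Te/τ) = e^(−0.73/0.4022) = 0.1628 → 16.28%.

16.3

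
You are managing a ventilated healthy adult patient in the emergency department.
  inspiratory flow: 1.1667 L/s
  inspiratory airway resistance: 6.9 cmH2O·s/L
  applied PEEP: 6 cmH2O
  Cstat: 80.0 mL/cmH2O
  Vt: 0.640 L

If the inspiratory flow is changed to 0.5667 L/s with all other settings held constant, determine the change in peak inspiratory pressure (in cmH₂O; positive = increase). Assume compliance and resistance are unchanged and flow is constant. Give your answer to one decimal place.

-4.1

PIP = Vt/C + R·V̇ + PEEP (constant-flow equation of motion).
Only the resistive term changes: ΔPIP = R × ΔV̇ = 6.9 × (0.5667 − 1.1667) = 6.9 × -0.6 = -4.14 cmH2O.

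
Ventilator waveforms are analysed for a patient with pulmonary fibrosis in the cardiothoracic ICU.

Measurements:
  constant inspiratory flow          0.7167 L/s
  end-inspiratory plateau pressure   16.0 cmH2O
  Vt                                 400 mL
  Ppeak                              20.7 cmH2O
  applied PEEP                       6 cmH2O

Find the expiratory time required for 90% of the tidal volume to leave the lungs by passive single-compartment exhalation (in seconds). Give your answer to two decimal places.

R = (PIP − Pplat)/V̇ = (20.7 − 16.0) / 0.7167 = 4.7/0.7167 = 6.558 cmH2O·s/L.
C = Vt/(Pplat − PEEP) = 400.0 / (16.0 − 6) = 400.0/10.0 = 40.0 mL/cmH2O.
τ = R × C = 6.558 × 0.04 L/cmH2O = 0.2623 s.
t = −τ·ln(1 − 0.90) = −0.2623·ln(0.1) = 0.604 s.

0.60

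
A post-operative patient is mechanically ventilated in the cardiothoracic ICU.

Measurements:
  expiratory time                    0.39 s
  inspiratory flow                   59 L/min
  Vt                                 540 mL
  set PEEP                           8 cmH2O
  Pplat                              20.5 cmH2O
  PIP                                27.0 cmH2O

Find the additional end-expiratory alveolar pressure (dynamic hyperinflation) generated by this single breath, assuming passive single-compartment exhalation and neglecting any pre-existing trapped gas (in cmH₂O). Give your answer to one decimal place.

3.2

Flow: 59 L/min ÷ 60 = 0.9833 L/s.
R = (PIP − Pplat)/V̇ = (27.0 − 20.5) / 0.9833 = 6.5/0.9833 = 6.61 cmH2O·s/L.
C = Vt/(Pplat − PEEP) = 540.0 / (20.5 − 8) = 540.0/12.5 = 43.2 mL/cmH2O.
τ = R × C = 6.61 × 0.0432 L/cmH2O = 0.2856 s.
Fraction remaining = e^(−Te/τ) = e^(−0.39/0.2856) = 0.2552; trapped volume = 540.0 × 0.2552 = 137.81 mL.
Additional alveolar pressure from trapping ≈ V_trapped / C = 137.81 / 43.2 = 3.19 cmH2O.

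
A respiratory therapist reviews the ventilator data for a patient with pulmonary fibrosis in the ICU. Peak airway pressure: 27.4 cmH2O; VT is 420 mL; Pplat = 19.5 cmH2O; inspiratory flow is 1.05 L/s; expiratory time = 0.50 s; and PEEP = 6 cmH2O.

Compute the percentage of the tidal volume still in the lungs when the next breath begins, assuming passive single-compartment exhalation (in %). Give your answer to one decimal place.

11.8

R = (PIP − Pplat)/V̇ = (27.4 − 19.5) / 1.05 = 7.9/1.05 = 7.524 cmH2O·s/L.
C = Vt/(Pplat − PEEP) = 420.0 / (19.5 − 6) = 420.0/13.5 = 31.111 mL/cmH2O.
τ = R × C = 7.524 × 0.03111 L/cmH2O = 0.2341 s.
Fraction remaining at end-expiration = e^(−Te/τ) = e^(−0.50/0.2341) = 0.1181 → 11.81%.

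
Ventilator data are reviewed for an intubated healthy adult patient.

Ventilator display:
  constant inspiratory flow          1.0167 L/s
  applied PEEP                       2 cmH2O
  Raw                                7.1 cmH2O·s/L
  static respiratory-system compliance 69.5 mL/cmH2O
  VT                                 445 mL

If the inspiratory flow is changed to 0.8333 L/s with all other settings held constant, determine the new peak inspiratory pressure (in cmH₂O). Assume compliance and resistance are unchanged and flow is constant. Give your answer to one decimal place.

14.3

PIP = Vt/C + R·V̇ + PEEP (constant-flow equation of motion).
Only the resistive term changes: ΔPIP = R × ΔV̇ = 7.1 × (0.8333 − 1.0167) = 7.1 × -0.1834 = -1.302 cmH2O.
Original PIP = 445/69.5 + 7.1×1.0167 + 2 = 15.621 cmH2O; new PIP = 15.621 + (-1.302) = 14.319 cmH2O.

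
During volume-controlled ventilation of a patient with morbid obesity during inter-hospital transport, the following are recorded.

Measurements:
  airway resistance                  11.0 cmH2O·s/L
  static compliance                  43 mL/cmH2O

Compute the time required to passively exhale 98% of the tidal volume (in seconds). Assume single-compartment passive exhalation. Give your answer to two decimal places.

1.85

τ = R × C = 11.0 × 43 mL/cmH2O = 11.0 × 0.043 L/cmH2O = 0.473 s.
Exhaled fraction f = 1 − e^(−t/τ) → t = −τ·ln(1 − f) = −0.473·ln(0.02) = 1.85 s.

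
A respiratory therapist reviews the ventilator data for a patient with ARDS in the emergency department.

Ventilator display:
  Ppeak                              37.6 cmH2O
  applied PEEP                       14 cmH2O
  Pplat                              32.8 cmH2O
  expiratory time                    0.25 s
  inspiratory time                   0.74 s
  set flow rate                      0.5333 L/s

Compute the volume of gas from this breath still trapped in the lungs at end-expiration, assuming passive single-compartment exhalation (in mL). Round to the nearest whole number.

105

Vt = flow × Ti = 0.5333 L/s × 0.74 s × 1000 mL/L = 394.64 mL.
R = (PIP − Pplat)/V̇ = (37.6 − 32.8) / 0.5333 = 4.8/0.5333 = 9.001 cmH2O·s/L.
C = Vt/(Pplat − PEEP) = 394.64 / (32.8 − 14) = 394.64/18.8 = 20.991 mL/cmH2O.
τ = R × C = 9.001 × 0.02099 L/cmH2O = 0.1889 s.
Fraction remaining = e^(−Te/τ) = e^(−0.25/0.1889) = 0.2662.
Trapped volume = 394.64 × 0.2662 = 105.05 mL.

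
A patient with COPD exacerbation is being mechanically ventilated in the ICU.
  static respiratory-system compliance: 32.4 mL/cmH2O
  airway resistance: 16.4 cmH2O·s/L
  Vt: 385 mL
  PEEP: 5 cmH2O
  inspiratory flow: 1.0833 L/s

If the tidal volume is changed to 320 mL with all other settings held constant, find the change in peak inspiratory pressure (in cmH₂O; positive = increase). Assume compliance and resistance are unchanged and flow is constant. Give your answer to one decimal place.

-2.0

PIP = Vt/C + R·V̇ + PEEP (constant-flow equation of motion).
Only the elastic term changes: ΔPIP = ΔVt / C = (320 − 385) / 32.4 = -2.006 cmH2O.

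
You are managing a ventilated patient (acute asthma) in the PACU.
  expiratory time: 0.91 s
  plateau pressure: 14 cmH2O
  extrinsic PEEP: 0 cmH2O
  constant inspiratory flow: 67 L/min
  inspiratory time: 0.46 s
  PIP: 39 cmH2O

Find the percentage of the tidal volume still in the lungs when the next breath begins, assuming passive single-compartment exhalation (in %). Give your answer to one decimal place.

33.0

Flow: 67 L/min ÷ 60 = 1.1167 L/s.
Vt = flow × Ti = 1.1167 L/s × 0.46 s × 1000 mL/L = 513.68 mL.
R = (PIP − Pplat)/V̇ = (39 − 14) / 1.1167 = 25.0/1.1167 = 22.387 cmH2O·s/L.
C = Vt/(Pplat − PEEP) = 513.68 / (14 − 0) = 513.68/14.0 = 36.691 mL/cmH2O.
τ = R × C = 22.387 × 0.03669 L/cmH2O = 0.8214 s.
Fraction remaining at end-expiration = e^(−Te/τ) = e^(−0.91/0.8214) = 0.3303 → 33.03%.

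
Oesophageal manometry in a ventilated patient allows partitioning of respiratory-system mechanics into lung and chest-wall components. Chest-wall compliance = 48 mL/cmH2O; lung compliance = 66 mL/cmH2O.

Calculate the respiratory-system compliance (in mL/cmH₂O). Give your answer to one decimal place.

Lung and chest wall are elastances in series: 1/Crs = 1/CL + 1/Ccw.
1/Crs = 1/66 + 1/48 = 0.03598.
Crs = 27.793 mL/cmH2O.

27.8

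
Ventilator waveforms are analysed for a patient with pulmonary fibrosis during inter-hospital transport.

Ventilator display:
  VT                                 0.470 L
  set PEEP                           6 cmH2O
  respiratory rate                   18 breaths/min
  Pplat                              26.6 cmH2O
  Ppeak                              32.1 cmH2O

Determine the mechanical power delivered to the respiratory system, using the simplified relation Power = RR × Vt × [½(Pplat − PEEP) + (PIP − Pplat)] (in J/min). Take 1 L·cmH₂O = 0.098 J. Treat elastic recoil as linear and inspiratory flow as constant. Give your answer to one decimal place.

13.1

Per-breath work = Vt × [½(Pplat−PEEP) + (PIP−Pplat)] = 0.470 × [0.5×20.6 + 5.5] = 0.470 × 15.8 = 7.426 L·cmH2O.
Power = 18 × 7.426 = 133.67 L·cmH2O/min.
× 0.098 J/(L·cmH2O) → 13.1 J/min.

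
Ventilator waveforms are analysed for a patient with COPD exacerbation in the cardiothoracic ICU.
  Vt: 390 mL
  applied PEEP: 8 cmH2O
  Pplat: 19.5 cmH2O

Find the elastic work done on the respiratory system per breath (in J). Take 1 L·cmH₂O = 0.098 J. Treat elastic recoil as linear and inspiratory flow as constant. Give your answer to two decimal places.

Elastic work ≈ ½ × (Pplat − PEEP) × Vt = 0.5 × (19.5 − 8) × 0.390 L = 0.5 × 11.5 × 0.390 = 2.243 L·cmH2O.
× 0.098 J/(L·cmH2O) → 0.2198 J.

0.22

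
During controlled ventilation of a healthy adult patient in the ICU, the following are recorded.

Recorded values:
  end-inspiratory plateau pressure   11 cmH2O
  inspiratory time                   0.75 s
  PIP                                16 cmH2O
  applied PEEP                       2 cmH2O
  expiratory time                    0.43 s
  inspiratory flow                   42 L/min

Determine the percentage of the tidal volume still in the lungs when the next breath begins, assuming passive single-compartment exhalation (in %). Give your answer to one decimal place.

35.6

Flow: 42 L/min ÷ 60 = 0.7 L/s.
Vt = flow × Ti = 0.7 L/s × 0.75 s × 1000 mL/L = 525.0 mL.
R = (PIP − Pplat)/V̇ = (16 − 11) / 0.7 = 5.0/0.7 = 7.143 cmH2O·s/L.
C = Vt/(Pplat − PEEP) = 525.0 / (11 − 2) = 525.0/9.0 = 58.333 mL/cmH2O.
τ = R × C = 7.143 × 0.05833 L/cmH2O = 0.4167 s.
Fraction remaining at end-expiration = e^(−Te/τ) = e^(−0.43/0.4167) = 0.3563 → 35.63%.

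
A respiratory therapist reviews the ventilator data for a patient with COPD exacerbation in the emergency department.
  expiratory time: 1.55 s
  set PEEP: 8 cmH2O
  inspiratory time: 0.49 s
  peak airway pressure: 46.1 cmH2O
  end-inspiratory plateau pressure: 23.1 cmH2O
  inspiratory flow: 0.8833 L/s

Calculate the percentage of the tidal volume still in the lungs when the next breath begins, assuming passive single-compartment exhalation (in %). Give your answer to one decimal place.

Vt = flow × Ti = 0.8833 L/s × 0.49 s × 1000 mL/L = 432.82 mL.
R = (PIP − Pplat)/V̇ = (46.1 − 23.1) / 0.8833 = 23.0/0.8833 = 26.039 cmH2O·s/L.
C = Vt/(Pplat − PEEP) = 432.82 / (23.1 − 8) = 432.82/15.1 = 28.664 mL/cmH2O.
τ = R × C = 26.039 × 0.02866 L/cmH2O = 0.7463 s.
Fraction remaining at end-expiration = e^(−Te/τ) = e^(−1.55/0.7463) = 0.1253 → 12.53%.

12.5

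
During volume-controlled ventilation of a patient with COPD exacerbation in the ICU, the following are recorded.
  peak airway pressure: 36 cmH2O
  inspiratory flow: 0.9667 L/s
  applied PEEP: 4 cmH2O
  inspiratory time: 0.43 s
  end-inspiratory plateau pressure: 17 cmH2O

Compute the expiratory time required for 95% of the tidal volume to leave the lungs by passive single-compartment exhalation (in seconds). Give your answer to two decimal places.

Vt = flow × Ti = 0.9667 L/s × 0.43 s × 1000 mL/L = 415.68 mL.
R = (PIP − Pplat)/V̇ = (36 − 17) / 0.9667 = 19.0/0.9667 = 19.654 cmH2O·s/L.
C = Vt/(Pplat − PEEP) = 415.68 / (17 − 4) = 415.68/13.0 = 31.975 mL/cmH2O.
τ = R × C = 19.654 × 0.03198 L/cmH2O = 0.6285 s.
t = −τ·ln(1 − 0.95) = −0.6285·ln(0.05) = 1.883 s.

1.88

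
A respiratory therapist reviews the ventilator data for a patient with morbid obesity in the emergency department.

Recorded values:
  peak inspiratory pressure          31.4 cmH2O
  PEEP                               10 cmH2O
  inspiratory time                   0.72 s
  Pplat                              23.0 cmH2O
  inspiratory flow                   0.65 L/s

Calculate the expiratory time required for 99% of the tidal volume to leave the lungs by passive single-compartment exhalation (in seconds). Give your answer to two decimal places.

2.14

Vt = flow × Ti = 0.65 L/s × 0.72 s × 1000 mL/L = 468.0 mL.
R = (PIP − Pplat)/V̇ = (31.4 − 23.0) / 0.65 = 8.4/0.65 = 12.923 cmH2O·s/L.
C = Vt/(Pplat − PEEP) = 468.0 / (23.0 − 10) = 468.0/13.0 = 36.0 mL/cmH2O.
τ = R × C = 12.923 × 0.036 L/cmH2O = 0.4652 s.
t = −τ·ln(1 − 0.99) = −0.4652·ln(0.01) = 2.142 s.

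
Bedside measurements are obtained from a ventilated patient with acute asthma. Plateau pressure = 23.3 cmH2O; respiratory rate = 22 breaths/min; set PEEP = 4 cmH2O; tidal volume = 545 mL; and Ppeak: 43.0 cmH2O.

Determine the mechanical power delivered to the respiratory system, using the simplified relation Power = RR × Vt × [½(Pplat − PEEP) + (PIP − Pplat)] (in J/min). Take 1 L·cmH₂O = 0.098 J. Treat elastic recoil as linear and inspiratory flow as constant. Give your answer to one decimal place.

34.5

Per-breath work = Vt × [½(Pplat−PEEP) + (PIP−Pplat)] = 0.545 × [0.5×19.3 + 19.7] = 0.545 × 29.35 = 15.996 L·cmH2O.
Power = 22 × 15.996 = 351.91 L·cmH2O/min.
× 0.098 J/(L·cmH2O) → 34.487 J/min.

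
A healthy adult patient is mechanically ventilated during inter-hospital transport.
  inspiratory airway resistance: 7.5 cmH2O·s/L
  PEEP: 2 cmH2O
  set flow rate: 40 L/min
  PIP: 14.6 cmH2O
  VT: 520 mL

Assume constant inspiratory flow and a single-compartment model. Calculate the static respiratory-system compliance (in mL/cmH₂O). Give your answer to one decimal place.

Flow: 40 L/min ÷ 60 = 0.6667 L/s.
Equation of motion (constant flow): PIP = Vt/C + R·V̇ + PEEP.
Vt/C = PIP − R·V̇ − PEEP = 14.6 − 7.5×0.6667 − 2 = 14.6 − 5.0 − 2 = 7.6 cmH2O.
C = Vt / 7.6 = 520 / 7.6 = 68.421 mL/cmH2O.

68.4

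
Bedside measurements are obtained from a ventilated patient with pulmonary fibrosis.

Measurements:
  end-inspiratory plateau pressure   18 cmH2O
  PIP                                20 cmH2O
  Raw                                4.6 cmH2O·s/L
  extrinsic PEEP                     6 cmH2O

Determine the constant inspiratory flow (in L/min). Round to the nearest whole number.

flow = (PIP − Pplat) / Raw = (20 − 18) / 4.6 = 0.4348 L/s × 60 = 26.088 L/min.

26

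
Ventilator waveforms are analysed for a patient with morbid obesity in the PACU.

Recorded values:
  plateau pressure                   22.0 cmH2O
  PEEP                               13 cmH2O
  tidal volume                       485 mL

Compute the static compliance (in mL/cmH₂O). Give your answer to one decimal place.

Cstat = Vt / (Pplat − PEEP) = 485 / (22.0 − 13) = 485 / 9.0 = 53.889 mL/cmH2O.

53.9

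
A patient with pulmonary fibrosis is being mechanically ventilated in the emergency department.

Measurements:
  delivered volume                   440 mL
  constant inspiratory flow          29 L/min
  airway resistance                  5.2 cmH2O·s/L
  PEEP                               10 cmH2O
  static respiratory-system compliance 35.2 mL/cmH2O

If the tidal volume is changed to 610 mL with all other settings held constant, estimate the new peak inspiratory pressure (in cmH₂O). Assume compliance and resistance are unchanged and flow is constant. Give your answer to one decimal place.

29.8

Flow: 29 L/min ÷ 60 = 0.4833 L/s.
PIP = Vt/C + R·V̇ + PEEP (constant-flow equation of motion).
Only the elastic term changes: ΔPIP = ΔVt / C = (610 − 440) / 35.2 = 4.83 cmH2O.
Original PIP = 440/35.2 + 5.2×0.4833 + 10 = 25.013 cmH2O; new PIP = 25.013 + (4.83) = 29.843 cmH2O.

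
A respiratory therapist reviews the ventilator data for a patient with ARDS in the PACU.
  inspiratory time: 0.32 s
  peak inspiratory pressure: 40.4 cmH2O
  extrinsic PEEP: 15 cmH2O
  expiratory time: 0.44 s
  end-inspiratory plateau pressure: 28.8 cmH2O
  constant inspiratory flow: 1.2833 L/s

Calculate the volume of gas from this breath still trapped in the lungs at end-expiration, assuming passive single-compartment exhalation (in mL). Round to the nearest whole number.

Vt = flow × Ti = 1.2833 L/s × 0.32 s × 1000 mL/L = 410.66 mL.
R = (PIP − Pplat)/V̇ = (40.4 − 28.8) / 1.2833 = 11.6/1.2833 = 9.039 cmH2O·s/L.
C = Vt/(Pplat − PEEP) = 410.66 / (28.8 − 15) = 410.66/13.8 = 29.758 mL/cmH2O.
τ = R × C = 9.039 × 0.02976 L/cmH2O = 0.269 s.
Fraction remaining = e^(−Te/τ) = e^(−0.44/0.269) = 0.1948.
Trapped volume = 410.66 × 0.1948 = 79.997 mL.

80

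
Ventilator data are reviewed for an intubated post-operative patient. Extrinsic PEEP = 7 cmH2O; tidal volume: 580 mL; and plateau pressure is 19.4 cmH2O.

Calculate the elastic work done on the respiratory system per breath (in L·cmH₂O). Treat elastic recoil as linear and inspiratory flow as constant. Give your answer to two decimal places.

Elastic work ≈ ½ × (Pplat − PEEP) × Vt = 0.5 × (19.4 − 7) × 0.580 L = 0.5 × 12.4 × 0.580 = 3.596 L·cmH2O.

3.60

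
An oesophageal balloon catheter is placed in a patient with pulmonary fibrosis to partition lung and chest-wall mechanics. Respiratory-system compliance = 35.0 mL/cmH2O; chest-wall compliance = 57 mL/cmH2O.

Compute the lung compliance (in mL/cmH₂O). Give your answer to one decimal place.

1/CL = 1/Crs − 1/Ccw.
1/CL = 1/35.0 − 1/57 = 0.01103.
CL = 90.662 mL/cmH2O.

90.7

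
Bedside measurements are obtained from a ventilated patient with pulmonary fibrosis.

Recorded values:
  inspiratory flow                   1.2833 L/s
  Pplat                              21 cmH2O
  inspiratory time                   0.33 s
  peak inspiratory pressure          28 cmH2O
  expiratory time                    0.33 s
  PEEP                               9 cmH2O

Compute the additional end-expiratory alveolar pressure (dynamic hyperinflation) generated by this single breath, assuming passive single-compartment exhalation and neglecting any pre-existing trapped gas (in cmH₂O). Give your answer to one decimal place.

Vt = flow × Ti = 1.2833 L/s × 0.33 s × 1000 mL/L = 423.49 mL.
R = (PIP − Pplat)/V̇ = (28 − 21) / 1.2833 = 7.0/1.2833 = 5.455 cmH2O·s/L.
C = Vt/(Pplat − PEEP) = 423.49 / (21 − 9) = 423.49/12.0 = 35.291 mL/cmH2O.
τ = R × C = 5.455 × 0.03529 L/cmH2O = 0.1925 s.
Fraction remaining = e^(−Te/τ) = e^(−0.33/0.1925) = 0.1801; trapped volume = 423.49 × 0.1801 = 76.271 mL.
Additional alveolar pressure from trapping ≈ V_trapped / C = 76.271 / 35.291 = 2.161 cmH2O.

2.2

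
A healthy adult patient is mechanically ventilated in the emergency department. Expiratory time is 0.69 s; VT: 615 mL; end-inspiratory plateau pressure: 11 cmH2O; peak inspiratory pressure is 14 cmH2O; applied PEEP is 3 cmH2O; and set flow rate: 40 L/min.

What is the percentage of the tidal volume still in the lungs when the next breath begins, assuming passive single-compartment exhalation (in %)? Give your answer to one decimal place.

13.6

Flow: 40 L/min ÷ 60 = 0.6667 L/s.
R = (PIP − Pplat)/V̇ = (14 − 11) / 0.6667 = 3.0/0.6667 = 4.5 cmH2O·s/L.
C = Vt/(Pplat − PEEP) = 615.0 / (11 − 3) = 615.0/8.0 = 76.875 mL/cmH2O.
τ = R × C = 4.5 × 0.07688 L/cmH2O = 0.346 s.
Fraction remaining at end-expiration = e^(−Te/τ) = e^(−0.69/0.346) = 0.1361 → 13.61%.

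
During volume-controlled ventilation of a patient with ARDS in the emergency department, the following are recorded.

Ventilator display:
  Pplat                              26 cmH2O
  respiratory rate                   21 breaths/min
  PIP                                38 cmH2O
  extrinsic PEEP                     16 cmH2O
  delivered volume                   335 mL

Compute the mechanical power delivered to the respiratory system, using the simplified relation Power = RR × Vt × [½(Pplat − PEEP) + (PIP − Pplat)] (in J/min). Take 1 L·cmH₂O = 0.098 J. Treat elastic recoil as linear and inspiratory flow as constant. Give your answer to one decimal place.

11.7

Per-breath work = Vt × [½(Pplat−PEEP) + (PIP−Pplat)] = 0.335 × [0.5×10.0 + 12.0] = 0.335 × 17.0 = 5.695 L·cmH2O.
Power = 21 × 5.695 = 119.6 L·cmH2O/min.
× 0.098 J/(L·cmH2O) → 11.721 J/min.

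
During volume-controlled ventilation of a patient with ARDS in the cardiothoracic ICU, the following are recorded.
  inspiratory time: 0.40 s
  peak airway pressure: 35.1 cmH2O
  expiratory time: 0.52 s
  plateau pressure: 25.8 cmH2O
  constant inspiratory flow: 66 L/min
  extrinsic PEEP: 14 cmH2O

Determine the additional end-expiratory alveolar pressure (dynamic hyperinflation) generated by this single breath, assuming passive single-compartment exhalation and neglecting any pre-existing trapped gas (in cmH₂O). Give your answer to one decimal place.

2.3

Flow: 66 L/min ÷ 60 = 1.1 L/s.
Vt = flow × Ti = 1.1 L/s × 0.40 s × 1000 mL/L = 440.0 mL.
R = (PIP − Pplat)/V̇ = (35.1 − 25.8) / 1.1 = 9.3/1.1 = 8.455 cmH2O·s/L.
C = Vt/(Pplat − PEEP) = 440.0 / (25.8 − 14) = 440.0/11.8 = 37.288 mL/cmH2O.
τ = R × C = 8.455 × 0.03729 L/cmH2O = 0.3153 s.
Fraction remaining = e^(−Te/τ) = e^(−0.52/0.3153) = 0.1922; trapped volume = 440.0 × 0.1922 = 84.568 mL.
Additional alveolar pressure from trapping ≈ V_trapped / C = 84.568 / 37.288 = 2.268 cmH2O.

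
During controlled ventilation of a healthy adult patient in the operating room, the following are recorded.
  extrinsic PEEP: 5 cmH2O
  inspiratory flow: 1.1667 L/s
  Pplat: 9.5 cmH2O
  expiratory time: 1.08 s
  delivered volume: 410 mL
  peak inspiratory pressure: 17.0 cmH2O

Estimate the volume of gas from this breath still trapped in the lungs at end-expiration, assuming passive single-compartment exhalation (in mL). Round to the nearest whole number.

R = (PIP − Pplat)/V̇ = (17.0 − 9.5) / 1.1667 = 7.5/1.1667 = 6.428 cmH2O·s/L.
C = Vt/(Pplat − PEEP) = 410.0 / (9.5 − 5) = 410.0/4.5 = 91.111 mL/cmH2O.
τ = R × C = 6.428 × 0.09111 L/cmH2O = 0.5857 s.
Fraction remaining = e^(−Te/τ) = e^(−1.08/0.5857) = 0.1582.
Trapped volume = 410.0 × 0.1582 = 64.862 mL.

65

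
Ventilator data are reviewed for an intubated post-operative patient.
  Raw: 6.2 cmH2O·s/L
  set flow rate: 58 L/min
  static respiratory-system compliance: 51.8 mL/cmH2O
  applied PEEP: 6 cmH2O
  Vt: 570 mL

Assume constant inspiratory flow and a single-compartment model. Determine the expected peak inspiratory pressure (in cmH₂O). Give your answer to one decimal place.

Flow: 58 L/min ÷ 60 = 0.9667 L/s.
Equation of motion (constant flow): PIP = Vt/C + R·V̇ + PEEP.
PIP = 570/51.8 + 6.2×0.9667 + 6 = 11.004 + 5.994 + 6 = 22.998 cmH2O.

23.0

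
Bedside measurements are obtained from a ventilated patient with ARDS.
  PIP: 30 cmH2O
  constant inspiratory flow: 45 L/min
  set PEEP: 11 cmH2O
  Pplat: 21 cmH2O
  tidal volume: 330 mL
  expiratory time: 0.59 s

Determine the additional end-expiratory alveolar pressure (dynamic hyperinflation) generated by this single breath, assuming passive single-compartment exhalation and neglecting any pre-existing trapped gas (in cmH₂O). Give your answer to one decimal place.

2.3

Flow: 45 L/min ÷ 60 = 0.75 L/s.
R = (PIP − Pplat)/V̇ = (30 − 21) / 0.75 = 9.0/0.75 = 12.0 cmH2O·s/L.
C = Vt/(Pplat − PEEP) = 330.0 / (21 − 11) = 330.0/10.0 = 33.0 mL/cmH2O.
τ = R × C = 12.0 × 0.033 L/cmH2O = 0.396 s.
Fraction remaining = e^(−Te/τ) = e^(−0.59/0.396) = 0.2254; trapped volume = 330.0 × 0.2254 = 74.382 mL.
Additional alveolar pressure from trapping ≈ V_trapped / C = 74.382 / 33.0 = 2.254 cmH2O.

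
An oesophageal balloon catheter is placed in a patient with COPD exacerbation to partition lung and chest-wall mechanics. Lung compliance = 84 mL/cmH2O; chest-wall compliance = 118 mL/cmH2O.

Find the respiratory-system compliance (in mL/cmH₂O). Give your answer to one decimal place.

49.1

Lung and chest wall are elastances in series: 1/Crs = 1/CL + 1/Ccw.
1/Crs = 1/84 + 1/118 = 0.02038.
Crs = 49.068 mL/cmH2O.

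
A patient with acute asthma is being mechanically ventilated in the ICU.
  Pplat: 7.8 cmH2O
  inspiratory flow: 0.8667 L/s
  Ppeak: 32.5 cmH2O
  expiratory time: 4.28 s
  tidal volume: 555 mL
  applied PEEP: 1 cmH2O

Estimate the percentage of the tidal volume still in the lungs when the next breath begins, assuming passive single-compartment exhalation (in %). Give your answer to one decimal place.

15.9

R = (PIP − Pplat)/V̇ = (32.5 − 7.8) / 0.8667 = 24.7/0.8667 = 28.499 cmH2O·s/L.
C = Vt/(Pplat − PEEP) = 555.0 / (7.8 − 1) = 555.0/6.8 = 81.618 mL/cmH2O.
τ = R × C = 28.499 × 0.08162 L/cmH2O = 2.326 s.
Fraction remaining at end-expiration = e^(−Te/τ) = e^(−4.28/2.326) = 0.1588 → 15.88%.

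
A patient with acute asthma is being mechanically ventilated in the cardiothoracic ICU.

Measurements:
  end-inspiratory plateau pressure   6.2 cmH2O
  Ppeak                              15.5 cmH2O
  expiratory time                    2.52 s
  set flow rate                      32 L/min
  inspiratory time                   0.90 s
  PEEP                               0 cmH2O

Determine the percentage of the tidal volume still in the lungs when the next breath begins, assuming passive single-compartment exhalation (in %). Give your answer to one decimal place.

Flow: 32 L/min ÷ 60 = 0.5333 L/s.
Vt = flow × Ti = 0.5333 L/s × 0.90 s × 1000 mL/L = 479.97 mL.
R = (PIP − Pplat)/V̇ = (15.5 − 6.2) / 0.5333 = 9.3/0.5333 = 17.439 cmH2O·s/L.
C = Vt/(Pplat − PEEP) = 479.97 / (6.2 − 0) = 479.97/6.2 = 77.415 mL/cmH2O.
τ = R × C = 17.439 × 0.07742 L/cmH2O = 1.35 s.
Fraction remaining at end-expiration = e^(−Te/τ) = e^(−2.52/1.35) = 0.1546 → 15.46%.

15.5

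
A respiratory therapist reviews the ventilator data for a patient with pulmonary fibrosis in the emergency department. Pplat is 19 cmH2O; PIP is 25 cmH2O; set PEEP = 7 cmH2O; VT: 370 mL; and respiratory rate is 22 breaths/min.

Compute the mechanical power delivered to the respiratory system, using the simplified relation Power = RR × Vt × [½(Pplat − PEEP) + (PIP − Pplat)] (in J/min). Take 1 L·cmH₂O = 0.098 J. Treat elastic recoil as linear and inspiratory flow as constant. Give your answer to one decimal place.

Per-breath work = Vt × [½(Pplat−PEEP) + (PIP−Pplat)] = 0.370 × [0.5×12.0 + 6.0] = 0.370 × 12.0 = 4.44 L·cmH2O.
Power = 22 × 4.44 = 97.68 L·cmH2O/min.
× 0.098 J/(L·cmH2O) → 9.573 J/min.

9.6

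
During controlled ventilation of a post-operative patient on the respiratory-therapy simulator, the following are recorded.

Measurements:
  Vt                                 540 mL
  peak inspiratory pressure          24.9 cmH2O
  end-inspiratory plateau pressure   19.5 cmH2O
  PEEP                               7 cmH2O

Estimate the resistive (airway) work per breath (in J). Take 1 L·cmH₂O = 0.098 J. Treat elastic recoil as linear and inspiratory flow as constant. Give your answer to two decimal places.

0.29

With constant inspiratory flow the resistive pressure is constant at PIP − Pplat = 24.9 − 19.5 = 5.4 cmH2O, so resistive work = 5.4 × 0.540 = 2.916 L·cmH2O.
× 0.098 J/(L·cmH2O) → 0.2858 J.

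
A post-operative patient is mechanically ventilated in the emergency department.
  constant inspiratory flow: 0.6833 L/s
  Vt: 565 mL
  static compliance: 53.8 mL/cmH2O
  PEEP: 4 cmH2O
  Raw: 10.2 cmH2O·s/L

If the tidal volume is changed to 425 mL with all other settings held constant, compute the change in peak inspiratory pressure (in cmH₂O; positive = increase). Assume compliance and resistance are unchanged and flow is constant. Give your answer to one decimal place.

PIP = Vt/C + R·V̇ + PEEP (constant-flow equation of motion).
Only the elastic term changes: ΔPIP = ΔVt / C = (425 − 565) / 53.8 = -2.602 cmH2O.

-2.6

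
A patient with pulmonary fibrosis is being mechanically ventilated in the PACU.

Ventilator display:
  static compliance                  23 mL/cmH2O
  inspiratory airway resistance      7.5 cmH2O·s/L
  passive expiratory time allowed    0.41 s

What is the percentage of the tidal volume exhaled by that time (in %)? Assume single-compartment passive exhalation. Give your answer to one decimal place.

τ = R × C = 7.5 × 23 mL/cmH2O = 7.5 × 0.023 L/cmH2O = 0.1725 s.
Passive exhalation: V(t)/V₀ = e^(−t/τ) = e^(−0.41/0.1725) = 0.09285.
Fraction exhaled = 1 − 0.09285 = 0.9072 → 90.72%.

90.7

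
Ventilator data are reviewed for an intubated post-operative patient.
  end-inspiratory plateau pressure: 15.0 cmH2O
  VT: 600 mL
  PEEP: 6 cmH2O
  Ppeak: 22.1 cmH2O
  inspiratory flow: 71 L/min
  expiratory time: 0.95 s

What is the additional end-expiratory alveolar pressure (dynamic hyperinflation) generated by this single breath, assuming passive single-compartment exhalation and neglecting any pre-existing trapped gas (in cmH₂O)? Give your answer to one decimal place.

0.8

Flow: 71 L/min ÷ 60 = 1.1833 L/s.
R = (PIP − Pplat)/V̇ = (22.1 − 15.0) / 1.1833 = 7.1/1.1833 = 6.0 cmH2O·s/L.
C = Vt/(Pplat − PEEP) = 600.0 / (15.0 − 6) = 600.0/9.0 = 66.667 mL/cmH2O.
τ = R × C = 6.0 × 0.06667 L/cmH2O = 0.4 s.
Fraction remaining = e^(−Te/τ) = e^(−0.95/0.4) = 0.09301; trapped volume = 600.0 × 0.09301 = 55.806 mL.
Additional alveolar pressure from trapping ≈ V_trapped / C = 55.806 / 66.667 = 0.8371 cmH2O.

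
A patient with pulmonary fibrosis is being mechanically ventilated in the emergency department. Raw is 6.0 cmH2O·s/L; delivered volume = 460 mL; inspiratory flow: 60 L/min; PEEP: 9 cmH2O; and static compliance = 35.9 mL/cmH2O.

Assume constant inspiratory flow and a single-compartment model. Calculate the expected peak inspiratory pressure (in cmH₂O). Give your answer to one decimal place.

Flow: 60 L/min ÷ 60 = 1 L/s.
Equation of motion (constant flow): PIP = Vt/C + R·V̇ + PEEP.
PIP = 460/35.9 + 6.0×1 + 9 = 12.813 + 6.0 + 9 = 27.813 cmH2O.

27.8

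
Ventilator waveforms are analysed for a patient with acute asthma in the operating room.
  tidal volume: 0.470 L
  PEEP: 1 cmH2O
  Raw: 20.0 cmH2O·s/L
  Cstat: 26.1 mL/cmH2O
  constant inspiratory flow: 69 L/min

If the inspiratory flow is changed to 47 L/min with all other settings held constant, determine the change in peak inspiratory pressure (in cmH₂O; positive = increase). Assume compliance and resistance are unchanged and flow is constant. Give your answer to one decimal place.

Flow: 69 L/min ÷ 60 = 1.15 L/s.
New flow: 47 L/min ÷ 60 = 0.7833 L/s.
PIP = Vt/C + R·V̇ + PEEP (constant-flow equation of motion).
Only the resistive term changes: ΔPIP = R × ΔV̇ = 20.0 × (0.7833 − 1.15) = 20.0 × -0.3667 = -7.334 cmH2O.

-7.3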